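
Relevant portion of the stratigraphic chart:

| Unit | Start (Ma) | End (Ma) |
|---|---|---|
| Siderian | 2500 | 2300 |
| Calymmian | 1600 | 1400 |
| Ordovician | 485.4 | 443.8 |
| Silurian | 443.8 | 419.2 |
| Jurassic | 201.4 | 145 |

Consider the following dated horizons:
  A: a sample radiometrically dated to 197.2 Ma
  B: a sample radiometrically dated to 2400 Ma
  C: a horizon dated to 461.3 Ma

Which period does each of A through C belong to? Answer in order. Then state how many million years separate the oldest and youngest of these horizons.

A — Jurassic; B — Siderian; C — Ordovician; span 2202.8 million years

A: 197.2 Ma lies in 201.4–145 Ma, so Jurassic.
B: 2400 Ma lies in 2500–2300 Ma, so Siderian.
C: 461.3 Ma lies in 485.4–443.8 Ma, so Ordovician.
Oldest = 2400 Ma, youngest = 197.2 Ma → span 2202.8 Myr.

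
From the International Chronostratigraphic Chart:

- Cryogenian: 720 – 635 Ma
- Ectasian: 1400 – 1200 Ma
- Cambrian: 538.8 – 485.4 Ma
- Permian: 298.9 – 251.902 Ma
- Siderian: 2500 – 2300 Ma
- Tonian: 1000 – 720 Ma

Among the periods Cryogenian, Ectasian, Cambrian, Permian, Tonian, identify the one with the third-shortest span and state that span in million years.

Cryogenian, 85 million years

Durations: Cryogenian 85; Ectasian 200; Cambrian 53.4; Permian 46.998; Tonian 280 Myr.
Sorted shortest-first: Permian (46.998), Cambrian (53.4), Cryogenian (85), Ectasian (200), Tonian (280).
The third shortest is Cryogenian at 85 Myr.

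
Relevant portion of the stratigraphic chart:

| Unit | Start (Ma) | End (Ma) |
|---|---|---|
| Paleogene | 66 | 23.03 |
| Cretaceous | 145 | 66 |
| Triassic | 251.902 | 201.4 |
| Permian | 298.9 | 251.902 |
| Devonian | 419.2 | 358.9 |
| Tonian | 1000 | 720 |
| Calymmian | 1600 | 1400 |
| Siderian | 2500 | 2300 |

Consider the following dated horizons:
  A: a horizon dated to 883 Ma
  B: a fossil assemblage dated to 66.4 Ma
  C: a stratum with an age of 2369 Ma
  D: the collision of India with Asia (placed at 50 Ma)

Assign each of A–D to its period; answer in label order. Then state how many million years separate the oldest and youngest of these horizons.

A — Tonian; B — Cretaceous; C — Siderian; D — Paleogene; span 2319 million years

A: 883 Ma lies in 1000–720 Ma, so Tonian.
B: 66.4 Ma lies in 145–66 Ma, so Cretaceous.
C: 2369 Ma lies in 2500–2300 Ma, so Siderian.
D: 50 Ma lies in 66–23.03 Ma, so Paleogene.
Oldest = 2369 Ma, youngest = 50 Ma → span 2319 Myr.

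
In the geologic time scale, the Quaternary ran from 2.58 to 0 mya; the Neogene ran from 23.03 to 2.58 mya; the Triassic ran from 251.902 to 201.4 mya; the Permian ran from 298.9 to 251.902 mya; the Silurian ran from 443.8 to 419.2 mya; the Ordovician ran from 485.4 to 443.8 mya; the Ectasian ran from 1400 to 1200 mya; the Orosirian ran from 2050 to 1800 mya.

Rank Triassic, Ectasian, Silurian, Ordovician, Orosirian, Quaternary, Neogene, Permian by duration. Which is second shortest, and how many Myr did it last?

Neogene, 20.45 million years

Start − end for each: Triassic 251.902 − 201.4 = 50.502; Ectasian 1400 − 1200 = 200; Silurian 443.8 − 419.2 = 24.6; Ordovician 485.4 − 443.8 = 41.6; Orosirian 2050 − 1800 = 250; Quaternary 2.58 − 0 = 2.58; Neogene 23.03 − 2.58 = 20.45; Permian 298.9 − 251.902 = 46.998.
Ranking these from shortest: Quaternary < Neogene < Silurian < Ordovician < Permian < Triassic < Ectasian < Orosirian.
Position 2 in that ranking is Neogene, which lasted 20.45 Myr.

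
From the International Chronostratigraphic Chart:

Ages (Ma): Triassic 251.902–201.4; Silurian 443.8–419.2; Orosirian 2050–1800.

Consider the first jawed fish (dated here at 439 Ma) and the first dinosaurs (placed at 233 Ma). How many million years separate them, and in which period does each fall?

Elapsed time: 439 − 233 = 206 Myr.
439 Ma lies within 443.8–419.2 Ma: Silurian.
233 Ma lies within 251.902–201.4 Ma: Triassic.

206 million years apart; the first in the Silurian, the second in the Triassic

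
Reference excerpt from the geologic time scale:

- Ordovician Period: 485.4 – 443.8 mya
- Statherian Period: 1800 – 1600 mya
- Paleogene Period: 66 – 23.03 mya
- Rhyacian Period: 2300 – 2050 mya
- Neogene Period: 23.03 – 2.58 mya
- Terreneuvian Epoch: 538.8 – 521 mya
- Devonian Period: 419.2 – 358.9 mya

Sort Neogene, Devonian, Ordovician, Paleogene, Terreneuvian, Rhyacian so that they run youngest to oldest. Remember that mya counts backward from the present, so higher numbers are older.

Neogene, then Paleogene, then Devonian, then Ordovician, then Terreneuvian, then Rhyacian

Read off each span (Ma): Neogene 23.03–2.58; Devonian 419.2–358.9; Ordovician 485.4–443.8; Paleogene 66–23.03; Terreneuvian 538.8–521; Rhyacian 2300–2050.
Larger Ma is older, so oldest→youngest is Rhyacian, Terreneuvian, Ordovician, Devonian, Paleogene, Neogene; reverse it for youngest→oldest.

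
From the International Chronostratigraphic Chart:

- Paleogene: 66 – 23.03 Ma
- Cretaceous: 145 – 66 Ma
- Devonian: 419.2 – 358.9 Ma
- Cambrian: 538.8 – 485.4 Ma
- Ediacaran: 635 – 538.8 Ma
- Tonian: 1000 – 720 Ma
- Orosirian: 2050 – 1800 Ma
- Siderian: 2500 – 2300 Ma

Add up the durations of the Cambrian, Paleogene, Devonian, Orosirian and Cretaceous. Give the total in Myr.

485.67 million years

Each duration: Cambrian = 53.4; Paleogene = 42.97; Devonian = 60.3; Orosirian = 250; Cretaceous = 79.
Sum: 53.4 + 42.97 + 60.3 + 250 + 79 = 485.67 Myr.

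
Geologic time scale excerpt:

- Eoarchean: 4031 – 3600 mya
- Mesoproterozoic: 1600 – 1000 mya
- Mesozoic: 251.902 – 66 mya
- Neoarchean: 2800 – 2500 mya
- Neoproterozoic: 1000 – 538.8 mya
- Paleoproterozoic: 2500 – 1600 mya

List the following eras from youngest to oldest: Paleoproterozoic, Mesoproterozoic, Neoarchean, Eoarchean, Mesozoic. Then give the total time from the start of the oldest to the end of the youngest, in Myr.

Mesozoic, Mesoproterozoic, Paleoproterozoic, Neoarchean, Eoarchean; total span 3965 Myr

From the excerpt: Paleoproterozoic 2500–1600; Mesoproterozoic 1600–1000; Neoarchean 2800–2500; Eoarchean 4031–3600; Mesozoic 251.902–66 (Ma).
Larger Ma is earlier, so the oldest is Eoarchean and the youngest is Mesozoic; youngest to oldest: Mesozoic, Mesoproterozoic, Paleoproterozoic, Neoarchean, Eoarchean.
Oldest start 4031 minus youngest end 66 gives 3965 Myr overall.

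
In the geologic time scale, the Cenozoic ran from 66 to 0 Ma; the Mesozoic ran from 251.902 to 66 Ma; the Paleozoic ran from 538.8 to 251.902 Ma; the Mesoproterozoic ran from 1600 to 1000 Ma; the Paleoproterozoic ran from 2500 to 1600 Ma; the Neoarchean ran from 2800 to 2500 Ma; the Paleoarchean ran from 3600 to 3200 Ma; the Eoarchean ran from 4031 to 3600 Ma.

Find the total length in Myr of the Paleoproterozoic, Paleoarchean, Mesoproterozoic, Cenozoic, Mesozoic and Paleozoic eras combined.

Duration is start − end for each: (2500 − 1600) + (3600 − 3200) + (1600 − 1000) + (66 − 0) + (251.902 − 66) + (538.8 − 251.902).
That is 900 + 400 + 600 + 66 + 185.902 + 286.898, which totals 2438.8 million years.

2438.8 million years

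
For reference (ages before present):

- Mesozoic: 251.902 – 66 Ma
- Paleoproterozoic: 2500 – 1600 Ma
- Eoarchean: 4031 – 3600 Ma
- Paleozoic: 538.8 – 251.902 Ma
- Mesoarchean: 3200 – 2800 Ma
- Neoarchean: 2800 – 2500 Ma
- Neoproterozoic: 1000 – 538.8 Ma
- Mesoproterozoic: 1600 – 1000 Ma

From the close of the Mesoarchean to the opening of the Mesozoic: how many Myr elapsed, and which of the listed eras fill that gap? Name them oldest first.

2548.098 million years; Neoarchean, Paleoproterozoic, Mesoproterozoic, Neoproterozoic, Paleozoic

The Mesoarchean closes at 2800 Ma and the Mesozoic opens at 251.902 Ma, so the interval is 2800 − 251.902 = 2548.098 Myr.
An era fits inside if it starts at or after 2800 Ma and ends at or before 251.902 Ma; oldest first that gives Neoarchean, Paleoproterozoic, Mesoproterozoic, Neoproterozoic, Paleozoic.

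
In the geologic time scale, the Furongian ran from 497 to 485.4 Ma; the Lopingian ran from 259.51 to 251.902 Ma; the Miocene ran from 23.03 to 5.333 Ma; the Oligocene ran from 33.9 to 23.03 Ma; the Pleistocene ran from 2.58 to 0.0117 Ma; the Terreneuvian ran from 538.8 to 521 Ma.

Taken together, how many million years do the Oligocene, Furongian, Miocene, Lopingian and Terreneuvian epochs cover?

Duration is start − end for each: (33.9 − 23.03) + (497 − 485.4) + (23.03 − 5.333) + (259.51 − 251.902) + (538.8 − 521).
That is 10.87 + 11.6 + 17.697 + 7.608 + 17.8, which totals 65.575 million years.

65.575 million years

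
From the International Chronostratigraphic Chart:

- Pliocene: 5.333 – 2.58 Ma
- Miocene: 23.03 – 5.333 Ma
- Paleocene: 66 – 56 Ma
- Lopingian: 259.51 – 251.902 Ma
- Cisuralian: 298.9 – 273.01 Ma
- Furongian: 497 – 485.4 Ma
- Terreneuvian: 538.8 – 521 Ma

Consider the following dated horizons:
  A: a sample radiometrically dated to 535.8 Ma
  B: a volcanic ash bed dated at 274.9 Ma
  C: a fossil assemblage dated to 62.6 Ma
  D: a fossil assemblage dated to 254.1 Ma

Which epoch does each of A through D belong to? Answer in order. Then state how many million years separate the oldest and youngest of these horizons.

A — Terreneuvian; B — Cisuralian; C — Paleocene; D — Lopingian; span 473.2 million years

Match each age against the start–end ranges in the excerpt: A = 535.8 Ma → Terreneuvian (538.8–521); B = 274.9 Ma → Cisuralian (298.9–273.01); C = 62.6 Ma → Paleocene (66–56); D = 254.1 Ma → Lopingian (259.51–251.902).
The largest age is 535.8 Ma and the smallest is 62.6 Ma; their difference is 473.2 Myr.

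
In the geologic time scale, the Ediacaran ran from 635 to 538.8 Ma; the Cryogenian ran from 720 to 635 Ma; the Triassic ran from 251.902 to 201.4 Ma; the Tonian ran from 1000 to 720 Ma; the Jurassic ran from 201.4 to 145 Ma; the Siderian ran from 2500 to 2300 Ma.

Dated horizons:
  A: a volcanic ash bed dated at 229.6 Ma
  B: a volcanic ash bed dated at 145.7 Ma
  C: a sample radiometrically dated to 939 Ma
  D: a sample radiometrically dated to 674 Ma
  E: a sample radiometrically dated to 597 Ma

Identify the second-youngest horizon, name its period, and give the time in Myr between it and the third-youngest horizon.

A, in the Triassic; 367.4 million years to E

Smaller Ma means younger, so youngest first: B 145.7 < A 229.6 < E 597 < D 674 < C 939.
Counting 2 along gives A (229.6 Ma); the excerpt puts that inside the Triassic, 251.902–201.4 Ma.
Next in line is E (597 Ma), and 597 − 229.6 = 367.4 Myr.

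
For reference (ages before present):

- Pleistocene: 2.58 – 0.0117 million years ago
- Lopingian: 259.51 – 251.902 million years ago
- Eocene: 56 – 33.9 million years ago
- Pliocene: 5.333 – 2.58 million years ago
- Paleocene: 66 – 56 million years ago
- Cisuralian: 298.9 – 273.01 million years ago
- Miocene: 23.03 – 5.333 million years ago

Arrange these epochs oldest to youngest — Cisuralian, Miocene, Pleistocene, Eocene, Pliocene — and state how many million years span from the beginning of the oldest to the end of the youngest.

Cisuralian → Eocene → Miocene → Pliocene → Pleistocene; total span 298.8883 Myr

From the excerpt: Cisuralian 298.9–273.01; Miocene 23.03–5.333; Pleistocene 2.58–0.0117; Eocene 56–33.9; Pliocene 5.333–2.58 (Ma).
Larger Ma is earlier, so the oldest is Cisuralian and the youngest is Pleistocene; oldest to youngest: Cisuralian, Eocene, Miocene, Pliocene, Pleistocene.
Oldest start 298.9 minus youngest end 0.0117 gives 298.8883 Myr overall.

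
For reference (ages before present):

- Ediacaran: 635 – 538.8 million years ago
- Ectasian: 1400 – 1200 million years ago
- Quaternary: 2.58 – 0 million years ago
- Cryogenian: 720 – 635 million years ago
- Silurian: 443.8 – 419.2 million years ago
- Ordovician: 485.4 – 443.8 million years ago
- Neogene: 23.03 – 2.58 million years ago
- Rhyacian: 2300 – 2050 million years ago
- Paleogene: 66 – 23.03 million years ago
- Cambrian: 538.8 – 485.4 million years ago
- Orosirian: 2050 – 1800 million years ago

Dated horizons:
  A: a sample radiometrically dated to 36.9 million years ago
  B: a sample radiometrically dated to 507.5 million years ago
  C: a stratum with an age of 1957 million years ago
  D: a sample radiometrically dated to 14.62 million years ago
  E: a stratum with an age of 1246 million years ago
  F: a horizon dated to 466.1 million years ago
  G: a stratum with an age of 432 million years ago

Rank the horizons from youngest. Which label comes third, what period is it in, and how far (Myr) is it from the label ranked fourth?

G, in the Silurian; 34.1 million years to F

Smaller Ma means younger, so youngest first: D 14.62 < A 36.9 < G 432 < F 466.1 < B 507.5 < E 1246 < C 1957.
Counting 3 along gives G (432 Ma); the excerpt puts that inside the Silurian, 443.8–419.2 Ma.
Next in line is F (466.1 Ma), and 466.1 − 432 = 34.1 Myr.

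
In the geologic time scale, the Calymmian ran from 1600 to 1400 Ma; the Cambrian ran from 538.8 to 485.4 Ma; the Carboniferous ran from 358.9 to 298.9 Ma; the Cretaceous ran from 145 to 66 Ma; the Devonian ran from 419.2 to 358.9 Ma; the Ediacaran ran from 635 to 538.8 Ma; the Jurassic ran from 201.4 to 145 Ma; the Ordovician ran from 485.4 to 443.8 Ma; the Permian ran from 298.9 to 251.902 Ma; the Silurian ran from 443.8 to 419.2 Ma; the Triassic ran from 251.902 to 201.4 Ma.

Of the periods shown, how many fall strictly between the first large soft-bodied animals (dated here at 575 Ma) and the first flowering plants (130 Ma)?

The older date is 575 Ma and the younger is 130 Ma.
Periods with start < 575 and end > 130 Ma: Cambrian (538.8–485.4), Ordovician (485.4–443.8), Silurian (443.8–419.2), Devonian (419.2–358.9), Carboniferous (358.9–298.9), Permian (298.9–251.902), Triassic (251.902–201.4), Jurassic (201.4–145).
That is 8 complete periods.

8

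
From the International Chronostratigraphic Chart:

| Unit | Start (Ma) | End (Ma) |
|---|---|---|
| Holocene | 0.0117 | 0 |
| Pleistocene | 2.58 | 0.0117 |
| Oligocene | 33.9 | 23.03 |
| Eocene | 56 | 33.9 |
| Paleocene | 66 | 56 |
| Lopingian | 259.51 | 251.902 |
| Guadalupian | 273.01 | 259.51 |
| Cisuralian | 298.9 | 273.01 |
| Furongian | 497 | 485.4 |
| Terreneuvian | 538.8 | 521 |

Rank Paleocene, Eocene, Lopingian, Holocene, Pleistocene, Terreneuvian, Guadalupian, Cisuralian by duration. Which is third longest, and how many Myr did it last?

Terreneuvian, 17.8 million years

Start − end for each: Paleocene 66 − 56 = 10; Eocene 56 − 33.9 = 22.1; Lopingian 259.51 − 251.902 = 7.608; Holocene 0.0117 − 0 = 0.0117; Pleistocene 2.58 − 0.0117 = 2.5683; Terreneuvian 538.8 − 521 = 17.8; Guadalupian 273.01 − 259.51 = 13.5; Cisuralian 298.9 − 273.01 = 25.89.
Ranking these from longest: Cisuralian > Eocene > Terreneuvian > Guadalupian > Paleocene > Lopingian > Pleistocene > Holocene.
Position 3 in that ranking is Terreneuvian, which lasted 17.8 Myr.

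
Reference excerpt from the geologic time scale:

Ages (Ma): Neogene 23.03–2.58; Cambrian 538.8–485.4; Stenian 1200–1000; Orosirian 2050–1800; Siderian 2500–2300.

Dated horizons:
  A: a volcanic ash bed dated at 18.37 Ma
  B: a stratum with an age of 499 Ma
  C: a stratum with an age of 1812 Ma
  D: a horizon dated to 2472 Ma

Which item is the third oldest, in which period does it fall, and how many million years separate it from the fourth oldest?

Sorted oldest-first by Ma: D (2472), C (1812), B (499), A (18.37).
The third oldest is B at 499 Ma, which lies in 538.8–485.4 Ma: the Cambrian.
The fourth oldest is A at 18.37 Ma; separation = |499 − 18.37| = 480.63 Myr.

B, in the Cambrian; 480.63 million years to A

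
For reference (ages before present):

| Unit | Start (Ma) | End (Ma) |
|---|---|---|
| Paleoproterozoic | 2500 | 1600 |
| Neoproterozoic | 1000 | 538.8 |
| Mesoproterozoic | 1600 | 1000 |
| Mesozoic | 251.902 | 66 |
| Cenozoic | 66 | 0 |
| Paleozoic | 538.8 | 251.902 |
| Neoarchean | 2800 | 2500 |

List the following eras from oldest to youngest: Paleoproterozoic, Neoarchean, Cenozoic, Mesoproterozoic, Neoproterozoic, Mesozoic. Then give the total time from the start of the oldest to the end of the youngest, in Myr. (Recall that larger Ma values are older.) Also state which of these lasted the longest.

Neoarchean → Paleoproterozoic → Mesoproterozoic → Neoproterozoic → Mesozoic → Cenozoic; total span 2800 Myr; longest is Paleoproterozoic

Start ages (Ma): Neoarchean 2800, Paleoproterozoic 2500, Mesoproterozoic 1600, Neoproterozoic 1000, Mesozoic 251.902, Cenozoic 66.
Ordered oldest to youngest: Neoarchean, Paleoproterozoic, Mesoproterozoic, Neoproterozoic, Mesozoic, Cenozoic.
Span = 2800 − 0 = 2800 Myr.
Durations: Neoproterozoic 461.2, Mesoproterozoic 600, Mesozoic 185.902, Neoarchean 300, Paleoproterozoic 900, Cenozoic 66 → longest is Paleoproterozoic (900 Myr).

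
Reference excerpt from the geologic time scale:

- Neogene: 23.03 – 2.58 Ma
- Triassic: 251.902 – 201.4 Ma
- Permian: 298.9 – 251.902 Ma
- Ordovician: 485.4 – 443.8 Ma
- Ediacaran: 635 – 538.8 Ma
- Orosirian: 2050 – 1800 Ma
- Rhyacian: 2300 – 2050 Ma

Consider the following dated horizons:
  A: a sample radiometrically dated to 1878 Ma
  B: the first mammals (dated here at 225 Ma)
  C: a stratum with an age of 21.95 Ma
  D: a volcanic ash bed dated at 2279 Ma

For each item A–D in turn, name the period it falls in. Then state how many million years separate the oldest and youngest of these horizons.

A — Orosirian; B — Triassic; C — Neogene; D — Rhyacian; span 2257.05 million years

A: 1878 Ma lies in 2050–1800 Ma, so Orosirian.
B: 225 Ma lies in 251.902–201.4 Ma, so Triassic.
C: 21.95 Ma lies in 23.03–2.58 Ma, so Neogene.
D: 2279 Ma lies in 2300–2050 Ma, so Rhyacian.
Oldest = 2279 Ma, youngest = 21.95 Ma → span 2257.05 Myr.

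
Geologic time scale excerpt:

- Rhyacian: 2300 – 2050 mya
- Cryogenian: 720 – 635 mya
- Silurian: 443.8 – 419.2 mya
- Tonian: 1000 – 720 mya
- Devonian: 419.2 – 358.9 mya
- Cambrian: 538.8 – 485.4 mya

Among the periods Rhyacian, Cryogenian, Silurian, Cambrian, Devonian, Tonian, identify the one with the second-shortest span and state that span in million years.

Durations: Rhyacian 250; Cryogenian 85; Silurian 24.6; Cambrian 53.4; Devonian 60.3; Tonian 280 Myr.
Sorted shortest-first: Silurian (24.6), Cambrian (53.4), Devonian (60.3), Cryogenian (85), Rhyacian (250), Tonian (280).
The second shortest is Cambrian at 53.4 Myr.

Cambrian, 53.4 million years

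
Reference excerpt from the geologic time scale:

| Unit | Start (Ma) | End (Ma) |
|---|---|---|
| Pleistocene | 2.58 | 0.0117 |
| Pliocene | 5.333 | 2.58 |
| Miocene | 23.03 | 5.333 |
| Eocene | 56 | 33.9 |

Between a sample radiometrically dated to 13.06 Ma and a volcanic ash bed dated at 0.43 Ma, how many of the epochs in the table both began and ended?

1

The older date is 13.06 Ma and the younger is 0.43 Ma.
Epochs with start < 13.06 and end > 0.43 Ma: Pliocene (5.333–2.58).
That is 1 complete epoch.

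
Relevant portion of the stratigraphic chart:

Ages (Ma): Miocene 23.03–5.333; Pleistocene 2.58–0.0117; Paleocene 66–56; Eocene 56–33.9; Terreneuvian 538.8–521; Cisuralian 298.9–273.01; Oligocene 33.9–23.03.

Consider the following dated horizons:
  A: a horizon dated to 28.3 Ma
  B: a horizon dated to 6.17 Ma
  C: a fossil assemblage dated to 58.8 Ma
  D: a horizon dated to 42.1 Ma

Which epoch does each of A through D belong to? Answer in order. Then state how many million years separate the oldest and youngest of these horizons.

A — Oligocene; B — Miocene; C — Paleocene; D — Eocene; span 52.63 million years

A: 28.3 Ma lies in 33.9–23.03 Ma, so Oligocene.
B: 6.17 Ma lies in 23.03–5.333 Ma, so Miocene.
C: 58.8 Ma lies in 66–56 Ma, so Paleocene.
D: 42.1 Ma lies in 56–33.9 Ma, so Eocene.
Oldest = 58.8 Ma, youngest = 6.17 Ma → span 52.63 Myr.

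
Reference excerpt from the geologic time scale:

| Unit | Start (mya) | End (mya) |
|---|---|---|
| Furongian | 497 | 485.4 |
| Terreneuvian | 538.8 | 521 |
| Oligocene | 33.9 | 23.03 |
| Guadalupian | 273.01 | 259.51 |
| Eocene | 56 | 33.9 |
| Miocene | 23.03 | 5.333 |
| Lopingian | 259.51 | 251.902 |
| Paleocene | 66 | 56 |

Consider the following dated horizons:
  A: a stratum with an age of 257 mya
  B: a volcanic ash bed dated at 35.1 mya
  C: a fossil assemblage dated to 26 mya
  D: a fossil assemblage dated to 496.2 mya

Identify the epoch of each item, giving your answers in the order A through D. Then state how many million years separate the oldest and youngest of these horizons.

A: 257 Ma lies in 259.51–251.902 Ma, so Lopingian.
B: 35.1 Ma lies in 56–33.9 Ma, so Eocene.
C: 26 Ma lies in 33.9–23.03 Ma, so Oligocene.
D: 496.2 Ma lies in 497–485.4 Ma, so Furongian.
Oldest = 496.2 Ma, youngest = 26 Ma → span 470.2 Myr.

A — Lopingian; B — Eocene; C — Oligocene; D — Furongian; span 470.2 million years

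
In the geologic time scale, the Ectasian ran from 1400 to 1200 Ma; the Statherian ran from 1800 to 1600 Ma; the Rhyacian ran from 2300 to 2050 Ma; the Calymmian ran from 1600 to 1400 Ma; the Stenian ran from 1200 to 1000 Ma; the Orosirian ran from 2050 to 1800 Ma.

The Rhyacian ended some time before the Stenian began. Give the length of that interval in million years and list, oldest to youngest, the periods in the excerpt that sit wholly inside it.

End of Rhyacian = 2050 Ma; start of Stenian = 1200 Ma.
Gap = 2050 − 1200 = 850 Myr.
Periods wholly inside 2050–1200 Ma: Orosirian (2050–1800), Statherian (1800–1600), Calymmian (1600–1400), Ectasian (1400–1200).

850 million years; Orosirian, Statherian, Calymmian, Ectasian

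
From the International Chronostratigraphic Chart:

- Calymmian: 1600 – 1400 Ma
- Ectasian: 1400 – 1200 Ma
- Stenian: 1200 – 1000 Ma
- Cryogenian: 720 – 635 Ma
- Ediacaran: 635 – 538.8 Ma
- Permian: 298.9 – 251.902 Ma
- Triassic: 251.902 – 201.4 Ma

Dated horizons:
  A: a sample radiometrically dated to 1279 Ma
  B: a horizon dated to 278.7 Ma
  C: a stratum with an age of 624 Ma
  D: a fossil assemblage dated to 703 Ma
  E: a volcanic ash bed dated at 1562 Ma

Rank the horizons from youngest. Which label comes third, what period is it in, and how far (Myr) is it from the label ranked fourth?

D, in the Cryogenian; 576 million years to A

Smaller Ma means younger, so youngest first: B 278.7 < C 624 < D 703 < A 1279 < E 1562.
Counting 3 along gives D (703 Ma); the excerpt puts that inside the Cryogenian, 720–635 Ma.
Next in line is A (1279 Ma), and 1279 − 703 = 576 Myr.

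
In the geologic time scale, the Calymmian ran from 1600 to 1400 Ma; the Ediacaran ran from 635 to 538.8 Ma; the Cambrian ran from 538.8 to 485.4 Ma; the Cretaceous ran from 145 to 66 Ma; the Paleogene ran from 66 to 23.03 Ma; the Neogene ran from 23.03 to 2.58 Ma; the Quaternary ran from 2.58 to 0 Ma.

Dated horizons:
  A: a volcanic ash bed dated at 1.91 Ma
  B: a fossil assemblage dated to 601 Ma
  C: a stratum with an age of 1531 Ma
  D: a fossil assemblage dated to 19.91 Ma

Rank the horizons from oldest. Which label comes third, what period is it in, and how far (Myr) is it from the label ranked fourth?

Larger Ma means older, so oldest first: C 1531 > B 601 > D 19.91 > A 1.91.
Counting 3 along gives D (19.91 Ma); the excerpt puts that inside the Neogene, 23.03–2.58 Ma.
Next in line is A (1.91 Ma), and 19.91 − 1.91 = 18 Myr.

D, in the Neogene; 18 million years to A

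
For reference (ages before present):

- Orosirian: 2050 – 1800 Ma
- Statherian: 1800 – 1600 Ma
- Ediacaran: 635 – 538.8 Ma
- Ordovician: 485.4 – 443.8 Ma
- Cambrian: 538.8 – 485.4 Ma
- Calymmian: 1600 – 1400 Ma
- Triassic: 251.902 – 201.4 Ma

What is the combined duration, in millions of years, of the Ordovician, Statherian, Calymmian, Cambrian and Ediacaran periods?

Duration is start − end for each: (485.4 − 443.8) + (1800 − 1600) + (1600 − 1400) + (538.8 − 485.4) + (635 − 538.8).
That is 41.6 + 200 + 200 + 53.4 + 96.2, which totals 591.2 million years.

591.2 million years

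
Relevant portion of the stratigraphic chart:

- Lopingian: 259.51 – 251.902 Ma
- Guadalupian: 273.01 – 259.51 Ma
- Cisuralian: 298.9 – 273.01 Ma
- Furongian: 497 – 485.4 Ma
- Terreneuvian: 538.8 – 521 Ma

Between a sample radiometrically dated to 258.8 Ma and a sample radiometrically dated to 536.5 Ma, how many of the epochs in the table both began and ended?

The older date is 536.5 Ma and the younger is 258.8 Ma.
Epochs with start < 536.5 and end > 258.8 Ma: Furongian (497–485.4), Cisuralian (298.9–273.01), Guadalupian (273.01–259.51).
That is 3 complete epochs.

3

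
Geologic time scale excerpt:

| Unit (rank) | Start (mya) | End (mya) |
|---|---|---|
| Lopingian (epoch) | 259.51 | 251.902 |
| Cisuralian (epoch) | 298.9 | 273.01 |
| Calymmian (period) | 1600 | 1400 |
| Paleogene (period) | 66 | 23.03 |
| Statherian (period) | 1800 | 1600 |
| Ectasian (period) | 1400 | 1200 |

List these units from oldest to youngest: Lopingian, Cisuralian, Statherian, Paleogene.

Statherian, then Cisuralian, then Lopingian, then Paleogene

Sorting by start age (descending Ma, since larger Ma = older): Statherian began 1800, Cisuralian began 298.9, Lopingian began 259.51, Paleogene began 66.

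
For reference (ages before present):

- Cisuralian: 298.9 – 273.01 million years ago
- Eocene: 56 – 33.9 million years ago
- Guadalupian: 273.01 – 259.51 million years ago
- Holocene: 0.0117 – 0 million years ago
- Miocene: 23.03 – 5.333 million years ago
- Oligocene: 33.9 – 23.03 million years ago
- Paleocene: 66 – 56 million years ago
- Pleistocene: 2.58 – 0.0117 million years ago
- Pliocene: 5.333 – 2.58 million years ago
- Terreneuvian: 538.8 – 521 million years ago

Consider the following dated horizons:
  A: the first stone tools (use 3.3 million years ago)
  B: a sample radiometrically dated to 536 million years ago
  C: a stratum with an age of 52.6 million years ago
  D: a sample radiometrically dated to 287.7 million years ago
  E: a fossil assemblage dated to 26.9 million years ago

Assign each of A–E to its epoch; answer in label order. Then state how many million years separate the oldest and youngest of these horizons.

A — Pliocene; B — Terreneuvian; C — Eocene; D — Cisuralian; E — Oligocene; span 532.7 million years

Match each age against the start–end ranges in the excerpt: A = 3.3 Ma → Pliocene (5.333–2.58); B = 536 Ma → Terreneuvian (538.8–521); C = 52.6 Ma → Eocene (56–33.9); D = 287.7 Ma → Cisuralian (298.9–273.01); E = 26.9 Ma → Oligocene (33.9–23.03).
The largest age is 536 Ma and the smallest is 3.3 Ma; their difference is 532.7 Myr.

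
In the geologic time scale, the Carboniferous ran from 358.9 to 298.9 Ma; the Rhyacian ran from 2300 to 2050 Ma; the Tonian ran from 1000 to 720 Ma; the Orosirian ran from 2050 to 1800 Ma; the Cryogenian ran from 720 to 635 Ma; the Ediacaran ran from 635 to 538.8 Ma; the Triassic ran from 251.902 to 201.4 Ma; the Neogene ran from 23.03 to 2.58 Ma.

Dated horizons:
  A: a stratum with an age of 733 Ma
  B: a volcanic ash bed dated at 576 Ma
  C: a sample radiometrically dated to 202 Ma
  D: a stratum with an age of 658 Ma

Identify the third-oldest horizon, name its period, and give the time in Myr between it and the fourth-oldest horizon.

Sorted oldest-first by Ma: A (733), D (658), B (576), C (202).
The third oldest is B at 576 Ma, which lies in 635–538.8 Ma: the Ediacaran.
The fourth oldest is C at 202 Ma; separation = |576 − 202| = 374 Myr.

B, in the Ediacaran; 374 million years to C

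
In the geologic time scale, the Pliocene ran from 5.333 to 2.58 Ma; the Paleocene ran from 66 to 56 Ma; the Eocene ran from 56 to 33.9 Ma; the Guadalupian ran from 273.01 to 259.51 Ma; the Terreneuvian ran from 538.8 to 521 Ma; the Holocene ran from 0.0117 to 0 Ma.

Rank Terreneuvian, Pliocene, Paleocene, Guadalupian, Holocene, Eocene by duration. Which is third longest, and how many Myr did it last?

Guadalupian, 13.5 million years

Start − end for each: Terreneuvian 538.8 − 521 = 17.8; Pliocene 5.333 − 2.58 = 2.753; Paleocene 66 − 56 = 10; Guadalupian 273.01 − 259.51 = 13.5; Holocene 0.0117 − 0 = 0.0117; Eocene 56 − 33.9 = 22.1.
Ranking these from longest: Eocene > Terreneuvian > Guadalupian > Paleocene > Pliocene > Holocene.
Position 3 in that ranking is Guadalupian, which lasted 13.5 Myr.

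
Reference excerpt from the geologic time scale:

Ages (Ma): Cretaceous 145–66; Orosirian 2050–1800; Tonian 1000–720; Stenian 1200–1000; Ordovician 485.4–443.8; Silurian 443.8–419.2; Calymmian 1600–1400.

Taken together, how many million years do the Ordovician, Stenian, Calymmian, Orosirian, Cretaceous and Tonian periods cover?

1050.6 million years

Each duration: Ordovician = 41.6; Stenian = 200; Calymmian = 200; Orosirian = 250; Cretaceous = 79; Tonian = 280.
Sum: 41.6 + 200 + 200 + 250 + 79 + 280 = 1050.6 Myr.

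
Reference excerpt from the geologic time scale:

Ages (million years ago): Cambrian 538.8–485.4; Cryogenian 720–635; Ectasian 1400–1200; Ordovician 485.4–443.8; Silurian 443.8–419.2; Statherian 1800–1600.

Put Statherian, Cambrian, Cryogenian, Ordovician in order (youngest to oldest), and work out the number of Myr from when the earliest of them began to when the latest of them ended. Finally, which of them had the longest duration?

Ordovician, Cambrian, Cryogenian, Statherian; total span 1356.2 Myr; longest is Statherian

From the excerpt: Statherian 1800–1600; Cambrian 538.8–485.4; Cryogenian 720–635; Ordovician 485.4–443.8 (Ma).
Larger Ma is earlier, so the oldest is Statherian and the youngest is Ordovician; youngest to oldest: Ordovician, Cambrian, Cryogenian, Statherian.
Oldest start 1800 minus youngest end 443.8 gives 1356.2 Myr overall.
Individual lengths (start − end): Cambrian 53.4; Cryogenian 85; Statherian 200; Ordovician 41.6. The largest is Statherian at 200 Myr.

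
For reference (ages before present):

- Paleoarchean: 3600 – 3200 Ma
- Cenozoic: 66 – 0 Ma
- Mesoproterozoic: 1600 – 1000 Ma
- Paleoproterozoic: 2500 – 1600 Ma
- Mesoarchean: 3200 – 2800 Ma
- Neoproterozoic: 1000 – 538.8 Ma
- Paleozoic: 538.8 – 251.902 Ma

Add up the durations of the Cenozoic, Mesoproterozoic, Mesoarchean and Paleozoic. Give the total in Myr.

Duration is start − end for each: (66 − 0) + (1600 − 1000) + (3200 − 2800) + (538.8 − 251.902).
That is 66 + 600 + 400 + 286.898, which totals 1352.898 million years.

1352.898 million years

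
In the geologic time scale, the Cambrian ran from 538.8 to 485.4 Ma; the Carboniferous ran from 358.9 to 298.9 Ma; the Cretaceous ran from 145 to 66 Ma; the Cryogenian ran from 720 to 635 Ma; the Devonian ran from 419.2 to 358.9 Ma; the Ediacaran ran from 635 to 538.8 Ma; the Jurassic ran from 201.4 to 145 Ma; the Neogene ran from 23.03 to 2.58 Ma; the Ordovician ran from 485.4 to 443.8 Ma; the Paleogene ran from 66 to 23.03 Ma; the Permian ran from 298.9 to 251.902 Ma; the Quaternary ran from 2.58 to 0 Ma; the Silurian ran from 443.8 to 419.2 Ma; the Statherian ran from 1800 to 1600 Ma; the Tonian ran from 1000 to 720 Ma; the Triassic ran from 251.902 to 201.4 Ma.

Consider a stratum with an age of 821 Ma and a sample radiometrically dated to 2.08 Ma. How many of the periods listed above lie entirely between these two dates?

13

821 Ma sits inside the Tonian (1000–720) and 2.08 Ma inside the Quaternary (2.58–0); neither of those is wholly between the two dates.
The listed periods lying completely between them are Cryogenian, Ediacaran, Cambrian, Ordovician, Silurian, Devonian, Carboniferous, Permian, Triassic, Jurassic, Cretaceous, Paleogene, Neogene — 13 in all.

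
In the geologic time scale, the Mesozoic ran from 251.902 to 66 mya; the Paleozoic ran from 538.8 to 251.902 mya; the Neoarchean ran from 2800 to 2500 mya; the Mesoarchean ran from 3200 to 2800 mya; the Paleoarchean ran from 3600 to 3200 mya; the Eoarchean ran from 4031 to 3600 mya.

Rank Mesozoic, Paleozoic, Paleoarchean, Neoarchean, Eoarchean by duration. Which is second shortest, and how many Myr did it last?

Start − end for each: Mesozoic 251.902 − 66 = 185.902; Paleozoic 538.8 − 251.902 = 286.898; Paleoarchean 3600 − 3200 = 400; Neoarchean 2800 − 2500 = 300; Eoarchean 4031 − 3600 = 431.
Ranking these from shortest: Mesozoic < Paleozoic < Neoarchean < Paleoarchean < Eoarchean.
Position 2 in that ranking is Paleozoic, which lasted 286.898 Myr.

Paleozoic, 286.898 million years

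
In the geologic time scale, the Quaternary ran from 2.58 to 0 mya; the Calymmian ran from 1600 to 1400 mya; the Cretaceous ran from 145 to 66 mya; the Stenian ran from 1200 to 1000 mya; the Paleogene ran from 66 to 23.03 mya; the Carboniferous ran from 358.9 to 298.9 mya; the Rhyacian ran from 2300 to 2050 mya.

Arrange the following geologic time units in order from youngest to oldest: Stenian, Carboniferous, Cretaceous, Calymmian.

Cretaceous, then Carboniferous, then Stenian, then Calymmian

The oldest of these is Calymmian (starts 1600 Ma) and the youngest is Cretaceous (ends 66 Ma).
In between, by decreasing start age: Stenian (1200), Carboniferous (358.9).
Listing youngest first means reversing that sequence.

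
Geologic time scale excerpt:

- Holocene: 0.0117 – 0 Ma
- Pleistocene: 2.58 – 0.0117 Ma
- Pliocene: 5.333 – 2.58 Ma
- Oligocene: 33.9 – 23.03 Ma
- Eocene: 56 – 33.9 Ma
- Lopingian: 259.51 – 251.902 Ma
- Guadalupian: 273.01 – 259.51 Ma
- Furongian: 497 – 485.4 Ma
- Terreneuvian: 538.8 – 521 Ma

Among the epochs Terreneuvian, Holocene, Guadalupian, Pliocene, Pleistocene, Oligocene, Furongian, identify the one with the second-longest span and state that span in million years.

Guadalupian, 13.5 million years

Start − end for each: Terreneuvian 538.8 − 521 = 17.8; Holocene 0.0117 − 0 = 0.0117; Guadalupian 273.01 − 259.51 = 13.5; Pliocene 5.333 − 2.58 = 2.753; Pleistocene 2.58 − 0.0117 = 2.5683; Oligocene 33.9 − 23.03 = 10.87; Furongian 497 − 485.4 = 11.6.
Ranking these from longest: Terreneuvian > Guadalupian > Furongian > Oligocene > Pliocene > Pleistocene > Holocene.
Position 2 in that ranking is Guadalupian, which lasted 13.5 Myr.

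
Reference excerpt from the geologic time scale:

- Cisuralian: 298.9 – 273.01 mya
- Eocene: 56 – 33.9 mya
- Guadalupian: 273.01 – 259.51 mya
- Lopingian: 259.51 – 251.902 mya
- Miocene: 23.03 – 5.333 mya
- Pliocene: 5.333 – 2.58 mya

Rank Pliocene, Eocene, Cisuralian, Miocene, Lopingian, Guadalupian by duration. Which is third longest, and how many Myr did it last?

Miocene, 17.697 million years

Durations: Pliocene 2.753; Eocene 22.1; Cisuralian 25.89; Miocene 17.697; Lopingian 7.608; Guadalupian 13.5 Myr.
Sorted longest-first: Cisuralian (25.89), Eocene (22.1), Miocene (17.697), Guadalupian (13.5), Lopingian (7.608), Pliocene (2.753).
The third longest is Miocene at 17.697 Myr.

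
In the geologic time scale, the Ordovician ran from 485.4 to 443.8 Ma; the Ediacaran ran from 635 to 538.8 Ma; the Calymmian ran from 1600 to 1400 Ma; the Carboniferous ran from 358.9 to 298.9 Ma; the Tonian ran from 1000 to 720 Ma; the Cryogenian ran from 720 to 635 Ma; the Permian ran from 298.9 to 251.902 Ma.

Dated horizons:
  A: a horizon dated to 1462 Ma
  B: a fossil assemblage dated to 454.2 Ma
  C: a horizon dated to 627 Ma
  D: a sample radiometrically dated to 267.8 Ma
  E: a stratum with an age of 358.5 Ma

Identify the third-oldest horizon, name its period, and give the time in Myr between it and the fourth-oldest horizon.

Larger Ma means older, so oldest first: A 1462 > C 627 > B 454.2 > E 358.5 > D 267.8.
Counting 3 along gives B (454.2 Ma); the excerpt puts that inside the Ordovician, 485.4–443.8 Ma.
Next in line is E (358.5 Ma), and 454.2 − 358.5 = 95.7 Myr.

B, in the Ordovician; 95.7 million years to E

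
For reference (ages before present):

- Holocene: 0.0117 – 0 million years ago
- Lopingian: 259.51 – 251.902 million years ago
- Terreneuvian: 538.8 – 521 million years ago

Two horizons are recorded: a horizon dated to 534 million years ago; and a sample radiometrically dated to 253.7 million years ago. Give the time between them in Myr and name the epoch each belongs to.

Elapsed time: 534 − 253.7 = 280.3 Myr.
534 Ma lies within 538.8–521 Ma: Terreneuvian.
253.7 Ma lies within 259.51–251.902 Ma: Lopingian.

280.3 million years apart; the first in the Terreneuvian, the second in the Lopingian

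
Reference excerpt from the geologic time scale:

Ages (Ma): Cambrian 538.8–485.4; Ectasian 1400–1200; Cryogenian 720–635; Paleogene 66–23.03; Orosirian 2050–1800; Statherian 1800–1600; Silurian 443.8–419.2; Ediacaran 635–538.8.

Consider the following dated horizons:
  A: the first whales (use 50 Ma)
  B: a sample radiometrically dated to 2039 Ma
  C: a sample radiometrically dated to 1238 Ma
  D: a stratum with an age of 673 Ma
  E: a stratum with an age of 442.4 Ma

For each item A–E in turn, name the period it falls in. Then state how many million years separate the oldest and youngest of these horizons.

A: 50 Ma lies in 66–23.03 Ma, so Paleogene.
B: 2039 Ma lies in 2050–1800 Ma, so Orosirian.
C: 1238 Ma lies in 1400–1200 Ma, so Ectasian.
D: 673 Ma lies in 720–635 Ma, so Cryogenian.
E: 442.4 Ma lies in 443.8–419.2 Ma, so Silurian.
Oldest = 2039 Ma, youngest = 50 Ma → span 1989 Myr.

A — Paleogene; B — Orosirian; C — Ectasian; D — Cryogenian; E — Silurian; span 1989 million years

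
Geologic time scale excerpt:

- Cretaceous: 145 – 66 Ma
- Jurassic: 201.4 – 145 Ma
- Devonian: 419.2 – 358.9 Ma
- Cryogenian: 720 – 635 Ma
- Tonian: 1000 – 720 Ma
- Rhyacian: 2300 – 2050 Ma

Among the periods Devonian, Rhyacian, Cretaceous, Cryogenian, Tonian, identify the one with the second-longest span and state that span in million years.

Start − end for each: Devonian 419.2 − 358.9 = 60.3; Rhyacian 2300 − 2050 = 250; Cretaceous 145 − 66 = 79; Cryogenian 720 − 635 = 85; Tonian 1000 − 720 = 280.
Ranking these from longest: Tonian > Rhyacian > Cryogenian > Cretaceous > Devonian.
Position 2 in that ranking is Rhyacian, which lasted 250 Myr.

Rhyacian, 250 million years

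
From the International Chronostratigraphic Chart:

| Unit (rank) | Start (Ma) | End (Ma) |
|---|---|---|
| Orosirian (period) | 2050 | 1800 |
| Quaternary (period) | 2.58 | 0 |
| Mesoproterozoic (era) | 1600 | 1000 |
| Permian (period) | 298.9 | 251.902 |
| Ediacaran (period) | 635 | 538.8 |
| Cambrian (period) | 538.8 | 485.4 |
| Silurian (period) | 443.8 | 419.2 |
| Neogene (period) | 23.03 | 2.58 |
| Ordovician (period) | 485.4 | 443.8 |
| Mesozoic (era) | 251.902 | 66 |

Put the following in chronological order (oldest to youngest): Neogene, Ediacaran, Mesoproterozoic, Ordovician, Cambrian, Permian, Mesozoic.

The oldest of these is Mesoproterozoic (starts 1600 Ma) and the youngest is Neogene (ends 2.58 Ma).
In between, by decreasing start age: Ediacaran (635), Cambrian (538.8), Ordovician (485.4), Permian (298.9), Mesozoic (251.902).

Mesoproterozoic, then Ediacaran, then Cambrian, then Ordovician, then Permian, then Mesozoic, then Neogene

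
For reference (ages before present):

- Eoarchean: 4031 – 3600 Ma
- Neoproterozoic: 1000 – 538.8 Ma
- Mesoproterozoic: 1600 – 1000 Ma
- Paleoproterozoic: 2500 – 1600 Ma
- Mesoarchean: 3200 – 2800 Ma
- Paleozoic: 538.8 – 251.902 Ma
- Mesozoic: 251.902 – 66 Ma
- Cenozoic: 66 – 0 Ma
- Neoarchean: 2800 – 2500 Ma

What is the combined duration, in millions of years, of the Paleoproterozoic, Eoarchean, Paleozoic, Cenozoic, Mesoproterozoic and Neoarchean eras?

Duration is start − end for each: (2500 − 1600) + (4031 − 3600) + (538.8 − 251.902) + (66 − 0) + (1600 − 1000) + (2800 − 2500).
That is 900 + 431 + 286.898 + 66 + 600 + 300, which totals 2583.898 million years.

2583.898 million years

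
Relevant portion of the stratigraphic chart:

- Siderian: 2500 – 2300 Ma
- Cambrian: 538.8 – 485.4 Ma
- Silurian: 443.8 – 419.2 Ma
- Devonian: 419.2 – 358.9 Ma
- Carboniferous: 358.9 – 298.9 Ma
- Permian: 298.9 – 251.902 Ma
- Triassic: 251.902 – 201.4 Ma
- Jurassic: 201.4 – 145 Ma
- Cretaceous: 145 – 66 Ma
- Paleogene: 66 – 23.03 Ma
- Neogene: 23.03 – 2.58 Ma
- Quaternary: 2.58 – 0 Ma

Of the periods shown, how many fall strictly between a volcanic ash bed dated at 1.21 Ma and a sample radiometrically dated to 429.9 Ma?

The older date is 429.9 Ma and the younger is 1.21 Ma.
Periods with start < 429.9 and end > 1.21 Ma: Devonian (419.2–358.9), Carboniferous (358.9–298.9), Permian (298.9–251.902), Triassic (251.902–201.4), Jurassic (201.4–145), Cretaceous (145–66), Paleogene (66–23.03), Neogene (23.03–2.58).
That is 8 complete periods.

8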